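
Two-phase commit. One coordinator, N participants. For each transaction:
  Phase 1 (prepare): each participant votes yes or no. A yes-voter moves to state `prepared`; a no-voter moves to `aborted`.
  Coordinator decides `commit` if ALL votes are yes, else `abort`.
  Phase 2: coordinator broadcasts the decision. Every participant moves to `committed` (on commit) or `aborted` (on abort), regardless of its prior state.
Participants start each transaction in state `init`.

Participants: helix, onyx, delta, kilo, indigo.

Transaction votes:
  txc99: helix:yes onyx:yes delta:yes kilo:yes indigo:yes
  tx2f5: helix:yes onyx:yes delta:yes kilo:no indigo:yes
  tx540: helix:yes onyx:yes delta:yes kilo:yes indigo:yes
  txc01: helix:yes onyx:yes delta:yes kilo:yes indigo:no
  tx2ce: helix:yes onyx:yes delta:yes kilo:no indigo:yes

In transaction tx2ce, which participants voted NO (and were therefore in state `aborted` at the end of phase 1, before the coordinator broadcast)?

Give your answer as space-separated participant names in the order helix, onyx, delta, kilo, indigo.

Answer: kilo

Derivation:
Txn tx2ce phase 1: helix yes -> prepared; onyx yes -> prepared; delta yes -> prepared; kilo no -> aborted; indigo yes -> prepared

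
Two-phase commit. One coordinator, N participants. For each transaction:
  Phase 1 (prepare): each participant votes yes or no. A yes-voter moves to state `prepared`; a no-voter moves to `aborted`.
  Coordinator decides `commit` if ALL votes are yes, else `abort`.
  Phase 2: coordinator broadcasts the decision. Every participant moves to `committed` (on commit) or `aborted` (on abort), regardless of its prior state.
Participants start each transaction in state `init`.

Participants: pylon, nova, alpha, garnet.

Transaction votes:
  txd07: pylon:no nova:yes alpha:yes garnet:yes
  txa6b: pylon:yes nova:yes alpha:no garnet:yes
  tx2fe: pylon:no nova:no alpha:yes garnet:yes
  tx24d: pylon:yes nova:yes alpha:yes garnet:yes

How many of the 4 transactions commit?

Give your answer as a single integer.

txd07: no from pylon -> abort (commits=0)
txa6b: no from alpha -> abort (commits=0)
tx2fe: no from pylon, nova -> abort (commits=0)
tx24d: all yes -> commit (commits=1)

Answer: 1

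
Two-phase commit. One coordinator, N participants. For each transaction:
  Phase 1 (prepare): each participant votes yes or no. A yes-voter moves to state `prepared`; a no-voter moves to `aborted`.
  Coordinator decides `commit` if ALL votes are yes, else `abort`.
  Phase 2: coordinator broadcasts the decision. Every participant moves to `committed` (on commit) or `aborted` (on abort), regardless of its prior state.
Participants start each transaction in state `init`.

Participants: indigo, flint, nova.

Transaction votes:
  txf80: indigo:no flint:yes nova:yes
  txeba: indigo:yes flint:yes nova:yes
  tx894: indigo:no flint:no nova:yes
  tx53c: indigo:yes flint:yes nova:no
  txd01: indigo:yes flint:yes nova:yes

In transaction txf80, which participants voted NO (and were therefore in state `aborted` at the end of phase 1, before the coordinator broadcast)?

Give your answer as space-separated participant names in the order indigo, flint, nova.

Answer: indigo

Derivation:
Txn txf80 phase 1: indigo no -> aborted; flint yes -> prepared; nova yes -> prepared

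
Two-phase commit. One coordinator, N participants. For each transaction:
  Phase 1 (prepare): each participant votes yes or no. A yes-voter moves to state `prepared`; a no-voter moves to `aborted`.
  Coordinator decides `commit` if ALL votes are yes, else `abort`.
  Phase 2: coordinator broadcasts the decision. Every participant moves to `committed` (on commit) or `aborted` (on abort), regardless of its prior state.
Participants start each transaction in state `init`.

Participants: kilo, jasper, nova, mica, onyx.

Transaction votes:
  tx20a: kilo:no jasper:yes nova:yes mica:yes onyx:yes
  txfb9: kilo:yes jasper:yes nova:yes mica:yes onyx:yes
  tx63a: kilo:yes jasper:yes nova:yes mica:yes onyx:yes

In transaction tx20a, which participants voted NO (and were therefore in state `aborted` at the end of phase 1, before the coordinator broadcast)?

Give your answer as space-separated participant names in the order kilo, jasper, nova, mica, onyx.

Txn tx20a phase 1: kilo no -> aborted; jasper yes -> prepared; nova yes -> prepared; mica yes -> prepared; onyx yes -> prepared

Answer: kilo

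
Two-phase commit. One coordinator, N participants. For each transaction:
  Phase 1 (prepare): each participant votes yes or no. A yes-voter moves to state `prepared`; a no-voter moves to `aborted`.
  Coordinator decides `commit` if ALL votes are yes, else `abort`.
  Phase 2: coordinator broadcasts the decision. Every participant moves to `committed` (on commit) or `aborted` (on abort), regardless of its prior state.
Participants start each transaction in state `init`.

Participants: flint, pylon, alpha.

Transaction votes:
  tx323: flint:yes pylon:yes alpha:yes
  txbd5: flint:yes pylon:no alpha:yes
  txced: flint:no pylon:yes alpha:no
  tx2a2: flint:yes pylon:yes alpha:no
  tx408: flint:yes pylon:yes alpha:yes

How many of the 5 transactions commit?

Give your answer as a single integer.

tx323: all yes -> commit (commits=1)
txbd5: no from pylon -> abort (commits=1)
txced: no from flint, alpha -> abort (commits=1)
tx2a2: no from alpha -> abort (commits=1)
tx408: all yes -> commit (commits=2)

Answer: 2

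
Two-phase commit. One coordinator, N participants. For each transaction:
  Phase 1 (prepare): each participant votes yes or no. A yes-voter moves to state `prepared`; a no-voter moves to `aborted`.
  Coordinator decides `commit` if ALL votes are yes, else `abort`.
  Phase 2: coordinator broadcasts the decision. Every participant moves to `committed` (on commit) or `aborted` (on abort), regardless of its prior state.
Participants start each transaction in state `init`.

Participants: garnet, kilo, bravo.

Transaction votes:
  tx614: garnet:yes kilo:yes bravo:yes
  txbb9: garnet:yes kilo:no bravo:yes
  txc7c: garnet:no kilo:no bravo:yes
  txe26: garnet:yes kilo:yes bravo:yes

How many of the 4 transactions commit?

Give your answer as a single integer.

tx614: all yes -> commit (commits=1)
txbb9: no from kilo -> abort (commits=1)
txc7c: no from garnet, kilo -> abort (commits=1)
txe26: all yes -> commit (commits=2)

Answer: 2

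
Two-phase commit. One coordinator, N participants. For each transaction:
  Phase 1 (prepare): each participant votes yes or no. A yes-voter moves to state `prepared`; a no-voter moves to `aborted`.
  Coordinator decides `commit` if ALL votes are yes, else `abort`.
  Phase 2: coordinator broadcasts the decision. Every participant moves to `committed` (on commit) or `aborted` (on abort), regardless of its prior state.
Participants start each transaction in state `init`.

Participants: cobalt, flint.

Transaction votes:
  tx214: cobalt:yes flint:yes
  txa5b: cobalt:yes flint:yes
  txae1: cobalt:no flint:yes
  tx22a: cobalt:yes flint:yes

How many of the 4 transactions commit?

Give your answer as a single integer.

tx214: all yes -> commit (commits=1)
txa5b: all yes -> commit (commits=2)
txae1: no from cobalt -> abort (commits=2)
tx22a: all yes -> commit (commits=3)

Answer: 3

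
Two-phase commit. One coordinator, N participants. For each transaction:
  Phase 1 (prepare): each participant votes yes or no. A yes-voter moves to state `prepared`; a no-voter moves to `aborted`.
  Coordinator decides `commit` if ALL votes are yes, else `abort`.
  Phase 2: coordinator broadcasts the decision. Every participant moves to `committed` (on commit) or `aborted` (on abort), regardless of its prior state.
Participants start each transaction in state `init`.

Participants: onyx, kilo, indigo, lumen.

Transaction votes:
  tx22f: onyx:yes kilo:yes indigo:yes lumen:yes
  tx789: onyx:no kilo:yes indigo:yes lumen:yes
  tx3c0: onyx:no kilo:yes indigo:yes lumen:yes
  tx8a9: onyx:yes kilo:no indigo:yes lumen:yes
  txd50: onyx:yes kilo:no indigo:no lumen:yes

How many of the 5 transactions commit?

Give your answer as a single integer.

tx22f: all yes -> commit (commits=1)
tx789: no from onyx -> abort (commits=1)
tx3c0: no from onyx -> abort (commits=1)
tx8a9: no from kilo -> abort (commits=1)
txd50: no from kilo, indigo -> abort (commits=1)

Answer: 1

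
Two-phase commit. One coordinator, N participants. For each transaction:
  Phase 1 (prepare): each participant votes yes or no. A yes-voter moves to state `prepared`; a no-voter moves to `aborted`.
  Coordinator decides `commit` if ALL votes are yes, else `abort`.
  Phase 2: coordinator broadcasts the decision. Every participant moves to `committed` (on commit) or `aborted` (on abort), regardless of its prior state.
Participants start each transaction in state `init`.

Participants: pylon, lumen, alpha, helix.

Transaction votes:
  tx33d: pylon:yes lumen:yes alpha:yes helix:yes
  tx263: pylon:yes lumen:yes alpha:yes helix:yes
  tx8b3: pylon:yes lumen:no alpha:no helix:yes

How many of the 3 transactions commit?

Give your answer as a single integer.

Answer: 2

Derivation:
tx33d: all yes -> commit (commits=1)
tx263: all yes -> commit (commits=2)
tx8b3: no from lumen, alpha -> abort (commits=2)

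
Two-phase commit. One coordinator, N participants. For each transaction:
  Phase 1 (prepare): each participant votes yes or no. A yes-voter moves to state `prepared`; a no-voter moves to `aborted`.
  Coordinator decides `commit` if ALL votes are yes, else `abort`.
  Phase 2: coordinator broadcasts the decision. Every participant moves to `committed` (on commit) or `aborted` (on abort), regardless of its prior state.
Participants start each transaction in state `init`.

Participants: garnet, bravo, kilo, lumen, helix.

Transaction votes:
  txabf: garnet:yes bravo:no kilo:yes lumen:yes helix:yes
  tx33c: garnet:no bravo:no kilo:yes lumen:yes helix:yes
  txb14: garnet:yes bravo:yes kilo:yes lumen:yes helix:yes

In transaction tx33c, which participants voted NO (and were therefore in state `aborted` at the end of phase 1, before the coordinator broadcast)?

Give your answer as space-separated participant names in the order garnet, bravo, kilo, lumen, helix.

Answer: garnet bravo

Derivation:
Txn tx33c phase 1: garnet no -> aborted; bravo no -> aborted; kilo yes -> prepared; lumen yes -> prepared; helix yes -> prepared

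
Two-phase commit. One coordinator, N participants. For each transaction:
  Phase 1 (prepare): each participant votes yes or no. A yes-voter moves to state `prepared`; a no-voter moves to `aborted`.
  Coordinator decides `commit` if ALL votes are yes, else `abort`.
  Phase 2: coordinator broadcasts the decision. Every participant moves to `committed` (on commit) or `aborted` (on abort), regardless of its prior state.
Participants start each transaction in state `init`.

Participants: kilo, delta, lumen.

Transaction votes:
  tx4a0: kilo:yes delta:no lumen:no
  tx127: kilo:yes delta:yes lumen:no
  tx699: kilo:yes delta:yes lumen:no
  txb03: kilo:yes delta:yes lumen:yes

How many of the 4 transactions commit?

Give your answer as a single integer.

Answer: 1

Derivation:
tx4a0: no from delta, lumen -> abort (commits=0)
tx127: no from lumen -> abort (commits=0)
tx699: no from lumen -> abort (commits=0)
txb03: all yes -> commit (commits=1)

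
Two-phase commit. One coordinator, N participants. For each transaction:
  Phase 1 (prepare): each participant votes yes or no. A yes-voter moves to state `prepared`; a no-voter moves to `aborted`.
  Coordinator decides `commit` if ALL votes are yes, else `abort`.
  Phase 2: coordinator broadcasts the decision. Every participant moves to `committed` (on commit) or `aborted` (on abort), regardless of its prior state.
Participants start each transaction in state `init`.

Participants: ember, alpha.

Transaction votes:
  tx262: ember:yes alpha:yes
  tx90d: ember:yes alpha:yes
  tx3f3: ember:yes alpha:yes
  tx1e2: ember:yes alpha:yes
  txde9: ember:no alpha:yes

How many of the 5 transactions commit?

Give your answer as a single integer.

Answer: 4

Derivation:
tx262: all yes -> commit (commits=1)
tx90d: all yes -> commit (commits=2)
tx3f3: all yes -> commit (commits=3)
tx1e2: all yes -> commit (commits=4)
txde9: no from ember -> abort (commits=4)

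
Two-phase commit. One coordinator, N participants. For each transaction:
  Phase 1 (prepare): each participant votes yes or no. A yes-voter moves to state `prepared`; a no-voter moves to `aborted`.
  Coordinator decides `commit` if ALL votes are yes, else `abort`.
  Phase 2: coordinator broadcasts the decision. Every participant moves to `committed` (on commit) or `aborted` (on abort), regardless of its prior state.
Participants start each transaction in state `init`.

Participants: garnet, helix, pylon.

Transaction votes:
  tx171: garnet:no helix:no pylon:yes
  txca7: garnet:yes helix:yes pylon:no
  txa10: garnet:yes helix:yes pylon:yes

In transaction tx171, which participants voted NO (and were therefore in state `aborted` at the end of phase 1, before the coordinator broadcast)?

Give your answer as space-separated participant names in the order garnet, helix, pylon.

Answer: garnet helix

Derivation:
Txn tx171 phase 1: garnet no -> aborted; helix no -> aborted; pylon yes -> prepared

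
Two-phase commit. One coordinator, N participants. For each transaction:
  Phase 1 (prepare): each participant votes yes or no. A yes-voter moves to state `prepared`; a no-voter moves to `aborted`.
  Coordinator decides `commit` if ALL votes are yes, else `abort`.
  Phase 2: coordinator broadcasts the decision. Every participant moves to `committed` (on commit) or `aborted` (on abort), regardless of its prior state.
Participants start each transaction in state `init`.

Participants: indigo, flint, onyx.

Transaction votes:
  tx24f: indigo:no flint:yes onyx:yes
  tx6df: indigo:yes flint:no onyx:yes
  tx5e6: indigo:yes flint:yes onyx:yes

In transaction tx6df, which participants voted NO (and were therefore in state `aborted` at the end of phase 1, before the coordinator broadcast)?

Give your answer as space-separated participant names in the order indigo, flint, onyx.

Answer: flint

Derivation:
Txn tx6df phase 1: indigo yes -> prepared; flint no -> aborted; onyx yes -> prepared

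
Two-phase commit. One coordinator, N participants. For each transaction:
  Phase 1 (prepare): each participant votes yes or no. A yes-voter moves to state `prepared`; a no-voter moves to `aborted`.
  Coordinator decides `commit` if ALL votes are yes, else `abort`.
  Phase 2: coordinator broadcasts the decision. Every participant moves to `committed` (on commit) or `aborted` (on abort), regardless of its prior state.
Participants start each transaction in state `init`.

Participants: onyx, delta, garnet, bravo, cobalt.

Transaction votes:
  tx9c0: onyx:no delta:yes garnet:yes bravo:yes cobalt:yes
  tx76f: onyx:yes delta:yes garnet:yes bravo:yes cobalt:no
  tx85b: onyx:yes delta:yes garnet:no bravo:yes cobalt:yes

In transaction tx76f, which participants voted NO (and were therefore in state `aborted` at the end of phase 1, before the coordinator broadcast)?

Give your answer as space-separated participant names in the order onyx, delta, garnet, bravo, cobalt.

Answer: cobalt

Derivation:
Txn tx76f phase 1: onyx yes -> prepared; delta yes -> prepared; garnet yes -> prepared; bravo yes -> prepared; cobalt no -> aborted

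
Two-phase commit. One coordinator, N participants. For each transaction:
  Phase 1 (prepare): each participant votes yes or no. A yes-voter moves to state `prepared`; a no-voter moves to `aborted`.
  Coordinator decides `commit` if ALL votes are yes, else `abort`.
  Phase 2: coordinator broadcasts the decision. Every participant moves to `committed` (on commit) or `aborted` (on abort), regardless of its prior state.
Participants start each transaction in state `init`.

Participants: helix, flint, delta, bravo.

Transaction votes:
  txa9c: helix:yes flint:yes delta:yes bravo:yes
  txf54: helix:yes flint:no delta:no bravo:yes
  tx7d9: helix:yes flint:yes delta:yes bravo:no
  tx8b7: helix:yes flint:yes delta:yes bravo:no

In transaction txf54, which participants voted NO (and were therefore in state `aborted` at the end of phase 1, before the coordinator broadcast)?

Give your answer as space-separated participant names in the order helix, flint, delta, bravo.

Txn txf54 phase 1: helix yes -> prepared; flint no -> aborted; delta no -> aborted; bravo yes -> prepared

Answer: flint delta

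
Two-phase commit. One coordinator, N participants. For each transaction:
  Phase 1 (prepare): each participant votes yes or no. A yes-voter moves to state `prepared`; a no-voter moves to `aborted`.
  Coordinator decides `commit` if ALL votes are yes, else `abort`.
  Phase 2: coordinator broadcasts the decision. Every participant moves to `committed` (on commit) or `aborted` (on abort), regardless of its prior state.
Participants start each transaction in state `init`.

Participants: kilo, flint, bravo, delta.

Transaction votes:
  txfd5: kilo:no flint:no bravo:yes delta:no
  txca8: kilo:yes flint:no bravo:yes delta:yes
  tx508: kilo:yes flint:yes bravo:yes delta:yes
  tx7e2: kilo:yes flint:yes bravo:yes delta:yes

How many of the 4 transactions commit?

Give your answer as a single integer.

txfd5: no from kilo, flint, delta -> abort (commits=0)
txca8: no from flint -> abort (commits=0)
tx508: all yes -> commit (commits=1)
tx7e2: all yes -> commit (commits=2)

Answer: 2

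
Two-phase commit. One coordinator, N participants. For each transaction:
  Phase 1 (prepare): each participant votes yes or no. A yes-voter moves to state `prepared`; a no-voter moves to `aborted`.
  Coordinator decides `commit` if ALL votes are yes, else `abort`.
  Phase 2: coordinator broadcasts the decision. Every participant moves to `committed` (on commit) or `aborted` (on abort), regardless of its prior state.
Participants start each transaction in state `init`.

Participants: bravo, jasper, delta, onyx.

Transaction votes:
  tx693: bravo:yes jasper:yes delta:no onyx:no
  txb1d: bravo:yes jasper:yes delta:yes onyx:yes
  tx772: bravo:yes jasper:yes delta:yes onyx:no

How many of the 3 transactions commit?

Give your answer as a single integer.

Answer: 1

Derivation:
tx693: no from delta, onyx -> abort (commits=0)
txb1d: all yes -> commit (commits=1)
tx772: no from onyx -> abort (commits=1)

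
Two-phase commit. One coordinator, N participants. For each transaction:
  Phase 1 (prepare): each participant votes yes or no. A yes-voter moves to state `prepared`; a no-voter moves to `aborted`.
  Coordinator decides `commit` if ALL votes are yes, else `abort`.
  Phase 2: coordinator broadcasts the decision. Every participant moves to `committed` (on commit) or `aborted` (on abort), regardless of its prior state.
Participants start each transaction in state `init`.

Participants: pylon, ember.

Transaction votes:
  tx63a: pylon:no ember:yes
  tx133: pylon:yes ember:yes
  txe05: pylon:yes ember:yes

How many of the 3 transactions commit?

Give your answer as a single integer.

Answer: 2

Derivation:
tx63a: no from pylon -> abort (commits=0)
tx133: all yes -> commit (commits=1)
txe05: all yes -> commit (commits=2)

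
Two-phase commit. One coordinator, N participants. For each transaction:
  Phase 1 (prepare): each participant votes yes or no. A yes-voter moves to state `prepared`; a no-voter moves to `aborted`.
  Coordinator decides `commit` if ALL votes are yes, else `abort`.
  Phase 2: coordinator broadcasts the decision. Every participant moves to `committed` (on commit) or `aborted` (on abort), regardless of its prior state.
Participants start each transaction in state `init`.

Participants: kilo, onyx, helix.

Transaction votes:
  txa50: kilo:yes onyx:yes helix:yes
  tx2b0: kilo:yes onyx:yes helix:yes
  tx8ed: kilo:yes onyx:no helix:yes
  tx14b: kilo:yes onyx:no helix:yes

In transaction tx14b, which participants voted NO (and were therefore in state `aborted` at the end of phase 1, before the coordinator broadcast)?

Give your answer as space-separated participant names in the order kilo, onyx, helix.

Txn tx14b phase 1: kilo yes -> prepared; onyx no -> aborted; helix yes -> prepared

Answer: onyx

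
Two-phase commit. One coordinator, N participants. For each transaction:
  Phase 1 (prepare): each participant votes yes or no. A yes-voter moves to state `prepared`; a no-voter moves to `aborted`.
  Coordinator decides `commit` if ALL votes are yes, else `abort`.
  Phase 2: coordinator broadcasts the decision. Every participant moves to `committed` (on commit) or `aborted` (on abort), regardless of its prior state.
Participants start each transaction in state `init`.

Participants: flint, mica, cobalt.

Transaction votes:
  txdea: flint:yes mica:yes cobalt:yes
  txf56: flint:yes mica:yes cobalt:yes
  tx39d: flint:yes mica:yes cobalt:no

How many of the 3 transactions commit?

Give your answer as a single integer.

txdea: all yes -> commit (commits=1)
txf56: all yes -> commit (commits=2)
tx39d: no from cobalt -> abort (commits=2)

Answer: 2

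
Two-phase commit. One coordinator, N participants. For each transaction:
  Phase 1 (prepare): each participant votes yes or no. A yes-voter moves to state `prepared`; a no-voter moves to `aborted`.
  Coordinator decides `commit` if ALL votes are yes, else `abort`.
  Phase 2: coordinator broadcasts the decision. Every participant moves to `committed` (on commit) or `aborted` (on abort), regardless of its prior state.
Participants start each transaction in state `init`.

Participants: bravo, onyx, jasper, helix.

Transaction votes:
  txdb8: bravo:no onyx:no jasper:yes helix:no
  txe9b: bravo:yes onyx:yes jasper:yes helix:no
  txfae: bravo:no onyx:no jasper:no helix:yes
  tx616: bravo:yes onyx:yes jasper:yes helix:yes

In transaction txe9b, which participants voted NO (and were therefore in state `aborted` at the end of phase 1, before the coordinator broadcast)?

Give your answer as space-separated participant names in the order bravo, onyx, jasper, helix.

Txn txe9b phase 1: bravo yes -> prepared; onyx yes -> prepared; jasper yes -> prepared; helix no -> aborted

Answer: helix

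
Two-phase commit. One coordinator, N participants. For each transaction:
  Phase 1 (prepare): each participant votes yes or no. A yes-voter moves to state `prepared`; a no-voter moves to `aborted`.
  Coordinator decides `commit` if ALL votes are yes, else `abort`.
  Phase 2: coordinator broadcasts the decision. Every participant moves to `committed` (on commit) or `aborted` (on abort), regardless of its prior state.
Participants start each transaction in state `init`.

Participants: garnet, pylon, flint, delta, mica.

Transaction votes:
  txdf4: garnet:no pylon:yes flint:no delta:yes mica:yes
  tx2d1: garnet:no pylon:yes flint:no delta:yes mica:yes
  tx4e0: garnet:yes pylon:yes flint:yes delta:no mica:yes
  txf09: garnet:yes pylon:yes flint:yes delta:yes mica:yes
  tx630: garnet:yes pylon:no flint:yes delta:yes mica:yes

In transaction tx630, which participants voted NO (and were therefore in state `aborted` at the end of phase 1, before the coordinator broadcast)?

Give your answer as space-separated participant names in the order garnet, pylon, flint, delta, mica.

Txn tx630 phase 1: garnet yes -> prepared; pylon no -> aborted; flint yes -> prepared; delta yes -> prepared; mica yes -> prepared

Answer: pylon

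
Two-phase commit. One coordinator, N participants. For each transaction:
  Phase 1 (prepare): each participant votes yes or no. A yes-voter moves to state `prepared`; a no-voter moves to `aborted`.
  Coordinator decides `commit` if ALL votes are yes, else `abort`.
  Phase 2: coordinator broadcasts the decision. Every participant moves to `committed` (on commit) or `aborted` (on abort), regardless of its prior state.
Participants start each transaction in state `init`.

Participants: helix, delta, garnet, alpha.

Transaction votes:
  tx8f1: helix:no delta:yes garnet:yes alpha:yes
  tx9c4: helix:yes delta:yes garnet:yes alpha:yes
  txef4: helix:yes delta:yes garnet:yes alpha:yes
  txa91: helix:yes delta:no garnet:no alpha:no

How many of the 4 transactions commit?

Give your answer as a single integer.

tx8f1: no from helix -> abort (commits=0)
tx9c4: all yes -> commit (commits=1)
txef4: all yes -> commit (commits=2)
txa91: no from delta, garnet, alpha -> abort (commits=2)

Answer: 2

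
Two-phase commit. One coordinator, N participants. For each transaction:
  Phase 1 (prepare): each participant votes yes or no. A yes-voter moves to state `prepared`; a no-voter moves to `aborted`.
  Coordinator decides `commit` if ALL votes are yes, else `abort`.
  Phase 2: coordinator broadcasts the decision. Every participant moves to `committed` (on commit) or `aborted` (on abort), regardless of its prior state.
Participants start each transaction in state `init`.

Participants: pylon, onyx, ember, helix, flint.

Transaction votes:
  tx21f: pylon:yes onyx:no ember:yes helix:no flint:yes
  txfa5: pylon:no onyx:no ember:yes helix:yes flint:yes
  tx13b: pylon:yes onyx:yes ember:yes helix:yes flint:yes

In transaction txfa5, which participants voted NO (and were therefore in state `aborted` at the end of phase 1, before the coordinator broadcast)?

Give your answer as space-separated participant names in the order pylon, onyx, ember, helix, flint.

Answer: pylon onyx

Derivation:
Txn txfa5 phase 1: pylon no -> aborted; onyx no -> aborted; ember yes -> prepared; helix yes -> prepared; flint yes -> prepared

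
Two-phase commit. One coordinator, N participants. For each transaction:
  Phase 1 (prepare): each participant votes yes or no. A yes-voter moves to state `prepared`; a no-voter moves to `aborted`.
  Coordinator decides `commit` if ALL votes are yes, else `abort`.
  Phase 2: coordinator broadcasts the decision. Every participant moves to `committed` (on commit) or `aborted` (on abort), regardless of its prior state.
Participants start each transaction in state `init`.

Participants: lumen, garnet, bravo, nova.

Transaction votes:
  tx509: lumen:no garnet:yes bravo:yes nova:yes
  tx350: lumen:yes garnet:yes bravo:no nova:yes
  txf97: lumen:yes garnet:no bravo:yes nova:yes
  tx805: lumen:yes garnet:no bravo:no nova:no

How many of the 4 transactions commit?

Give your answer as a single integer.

tx509: no from lumen -> abort (commits=0)
tx350: no from bravo -> abort (commits=0)
txf97: no from garnet -> abort (commits=0)
tx805: no from garnet, bravo, nova -> abort (commits=0)

Answer: 0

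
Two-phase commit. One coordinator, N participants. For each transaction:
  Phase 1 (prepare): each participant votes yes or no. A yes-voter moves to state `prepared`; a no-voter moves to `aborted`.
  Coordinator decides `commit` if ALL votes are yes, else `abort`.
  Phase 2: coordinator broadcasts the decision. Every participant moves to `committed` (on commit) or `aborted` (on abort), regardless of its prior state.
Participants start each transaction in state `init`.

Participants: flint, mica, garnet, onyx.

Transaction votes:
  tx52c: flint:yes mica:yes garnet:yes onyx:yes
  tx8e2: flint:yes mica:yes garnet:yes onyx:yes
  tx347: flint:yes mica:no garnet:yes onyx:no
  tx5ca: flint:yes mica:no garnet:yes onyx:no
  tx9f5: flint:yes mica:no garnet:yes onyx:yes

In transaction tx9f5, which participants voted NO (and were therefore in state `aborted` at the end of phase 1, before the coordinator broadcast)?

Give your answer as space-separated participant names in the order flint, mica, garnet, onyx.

Answer: mica

Derivation:
Txn tx9f5 phase 1: flint yes -> prepared; mica no -> aborted; garnet yes -> prepared; onyx yes -> prepared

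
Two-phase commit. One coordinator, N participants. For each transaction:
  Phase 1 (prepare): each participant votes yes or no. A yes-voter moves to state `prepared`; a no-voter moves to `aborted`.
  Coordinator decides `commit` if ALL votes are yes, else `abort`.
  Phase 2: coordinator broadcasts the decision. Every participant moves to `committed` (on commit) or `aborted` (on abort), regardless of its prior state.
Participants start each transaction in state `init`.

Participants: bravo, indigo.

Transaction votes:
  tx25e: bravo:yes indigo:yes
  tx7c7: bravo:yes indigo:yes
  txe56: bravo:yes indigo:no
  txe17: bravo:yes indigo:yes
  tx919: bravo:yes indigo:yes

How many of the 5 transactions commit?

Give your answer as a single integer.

Answer: 4

Derivation:
tx25e: all yes -> commit (commits=1)
tx7c7: all yes -> commit (commits=2)
txe56: no from indigo -> abort (commits=2)
txe17: all yes -> commit (commits=3)
tx919: all yes -> commit (commits=4)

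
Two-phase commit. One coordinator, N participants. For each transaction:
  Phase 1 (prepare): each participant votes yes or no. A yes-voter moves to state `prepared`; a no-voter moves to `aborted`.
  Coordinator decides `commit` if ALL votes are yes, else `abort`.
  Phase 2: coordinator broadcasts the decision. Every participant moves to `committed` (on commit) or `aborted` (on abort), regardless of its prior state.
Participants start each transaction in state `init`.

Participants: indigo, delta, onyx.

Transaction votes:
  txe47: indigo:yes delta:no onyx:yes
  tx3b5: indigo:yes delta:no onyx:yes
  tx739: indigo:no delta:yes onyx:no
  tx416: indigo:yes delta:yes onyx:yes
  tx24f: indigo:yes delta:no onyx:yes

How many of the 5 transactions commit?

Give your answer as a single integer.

txe47: no from delta -> abort (commits=0)
tx3b5: no from delta -> abort (commits=0)
tx739: no from indigo, onyx -> abort (commits=0)
tx416: all yes -> commit (commits=1)
tx24f: no from delta -> abort (commits=1)

Answer: 1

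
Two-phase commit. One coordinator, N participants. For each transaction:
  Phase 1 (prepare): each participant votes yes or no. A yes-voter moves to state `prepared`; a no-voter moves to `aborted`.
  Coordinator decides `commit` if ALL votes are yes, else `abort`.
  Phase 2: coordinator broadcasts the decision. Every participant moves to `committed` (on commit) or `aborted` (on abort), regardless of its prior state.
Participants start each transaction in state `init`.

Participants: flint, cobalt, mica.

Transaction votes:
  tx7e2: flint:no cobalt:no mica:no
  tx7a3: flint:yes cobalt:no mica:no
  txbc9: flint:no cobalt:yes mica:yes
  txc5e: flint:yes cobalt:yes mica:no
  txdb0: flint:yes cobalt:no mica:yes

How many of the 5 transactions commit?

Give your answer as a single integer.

Answer: 0

Derivation:
tx7e2: no from flint, cobalt, mica -> abort (commits=0)
tx7a3: no from cobalt, mica -> abort (commits=0)
txbc9: no from flint -> abort (commits=0)
txc5e: no from mica -> abort (commits=0)
txdb0: no from cobalt -> abort (commits=0)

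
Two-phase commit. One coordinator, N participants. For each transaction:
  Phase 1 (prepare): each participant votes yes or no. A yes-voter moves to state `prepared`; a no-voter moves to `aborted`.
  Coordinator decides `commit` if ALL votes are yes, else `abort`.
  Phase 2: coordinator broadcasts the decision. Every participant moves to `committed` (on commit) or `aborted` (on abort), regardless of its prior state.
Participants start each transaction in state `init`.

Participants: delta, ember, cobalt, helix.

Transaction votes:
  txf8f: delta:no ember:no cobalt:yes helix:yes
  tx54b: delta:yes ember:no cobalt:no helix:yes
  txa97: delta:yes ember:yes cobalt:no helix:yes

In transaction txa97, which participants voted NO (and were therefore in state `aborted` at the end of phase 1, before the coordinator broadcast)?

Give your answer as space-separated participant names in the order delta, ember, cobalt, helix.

Txn txa97 phase 1: delta yes -> prepared; ember yes -> prepared; cobalt no -> aborted; helix yes -> prepared

Answer: cobalt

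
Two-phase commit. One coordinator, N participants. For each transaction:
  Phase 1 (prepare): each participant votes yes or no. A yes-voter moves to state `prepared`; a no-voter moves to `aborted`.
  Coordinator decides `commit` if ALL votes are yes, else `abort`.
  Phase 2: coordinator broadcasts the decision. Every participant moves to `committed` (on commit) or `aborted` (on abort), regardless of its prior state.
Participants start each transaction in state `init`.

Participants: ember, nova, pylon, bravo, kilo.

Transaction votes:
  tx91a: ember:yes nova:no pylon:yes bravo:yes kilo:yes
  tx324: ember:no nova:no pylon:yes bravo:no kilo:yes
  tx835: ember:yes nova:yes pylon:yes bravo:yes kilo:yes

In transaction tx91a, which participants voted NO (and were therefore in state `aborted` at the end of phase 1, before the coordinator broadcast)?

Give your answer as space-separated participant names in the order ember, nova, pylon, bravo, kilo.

Answer: nova

Derivation:
Txn tx91a phase 1: ember yes -> prepared; nova no -> aborted; pylon yes -> prepared; bravo yes -> prepared; kilo yes -> prepared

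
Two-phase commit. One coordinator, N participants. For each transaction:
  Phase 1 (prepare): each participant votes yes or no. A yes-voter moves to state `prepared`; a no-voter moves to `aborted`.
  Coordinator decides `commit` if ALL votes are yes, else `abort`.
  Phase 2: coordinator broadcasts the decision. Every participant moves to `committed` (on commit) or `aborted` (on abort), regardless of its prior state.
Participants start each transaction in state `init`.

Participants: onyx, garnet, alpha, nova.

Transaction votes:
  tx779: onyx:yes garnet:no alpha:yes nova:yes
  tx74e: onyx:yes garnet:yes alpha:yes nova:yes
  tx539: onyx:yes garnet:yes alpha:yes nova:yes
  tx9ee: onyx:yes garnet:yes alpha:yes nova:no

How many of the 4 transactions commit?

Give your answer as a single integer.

tx779: no from garnet -> abort (commits=0)
tx74e: all yes -> commit (commits=1)
tx539: all yes -> commit (commits=2)
tx9ee: no from nova -> abort (commits=2)

Answer: 2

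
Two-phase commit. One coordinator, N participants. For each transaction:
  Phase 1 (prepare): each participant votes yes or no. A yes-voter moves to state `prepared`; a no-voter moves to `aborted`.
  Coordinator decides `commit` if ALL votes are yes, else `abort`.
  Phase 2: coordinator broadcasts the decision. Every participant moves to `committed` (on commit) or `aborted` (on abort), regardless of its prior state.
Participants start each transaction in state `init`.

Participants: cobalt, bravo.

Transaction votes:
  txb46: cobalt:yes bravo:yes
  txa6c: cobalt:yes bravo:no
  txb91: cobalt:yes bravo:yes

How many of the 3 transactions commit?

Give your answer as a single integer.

txb46: all yes -> commit (commits=1)
txa6c: no from bravo -> abort (commits=1)
txb91: all yes -> commit (commits=2)

Answer: 2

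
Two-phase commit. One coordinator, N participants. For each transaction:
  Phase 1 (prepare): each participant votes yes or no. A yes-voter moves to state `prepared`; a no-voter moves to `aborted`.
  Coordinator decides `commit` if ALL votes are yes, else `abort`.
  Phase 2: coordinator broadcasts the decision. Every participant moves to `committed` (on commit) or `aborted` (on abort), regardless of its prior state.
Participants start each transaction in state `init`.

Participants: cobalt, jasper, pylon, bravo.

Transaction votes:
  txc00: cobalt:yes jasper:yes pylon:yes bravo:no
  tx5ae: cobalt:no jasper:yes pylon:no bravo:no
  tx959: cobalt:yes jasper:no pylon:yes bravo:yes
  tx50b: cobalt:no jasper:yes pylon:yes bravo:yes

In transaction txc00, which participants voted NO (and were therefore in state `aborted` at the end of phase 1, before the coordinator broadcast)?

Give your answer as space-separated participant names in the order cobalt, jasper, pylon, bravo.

Txn txc00 phase 1: cobalt yes -> prepared; jasper yes -> prepared; pylon yes -> prepared; bravo no -> aborted

Answer: bravo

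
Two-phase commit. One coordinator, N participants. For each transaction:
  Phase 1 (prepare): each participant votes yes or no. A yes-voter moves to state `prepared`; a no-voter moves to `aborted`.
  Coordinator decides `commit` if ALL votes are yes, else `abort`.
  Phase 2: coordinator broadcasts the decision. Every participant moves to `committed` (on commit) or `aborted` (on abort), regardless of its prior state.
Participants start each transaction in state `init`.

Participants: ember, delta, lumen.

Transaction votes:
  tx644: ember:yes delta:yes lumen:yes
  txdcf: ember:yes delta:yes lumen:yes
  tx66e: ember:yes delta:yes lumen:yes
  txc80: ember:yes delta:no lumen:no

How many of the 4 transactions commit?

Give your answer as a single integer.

tx644: all yes -> commit (commits=1)
txdcf: all yes -> commit (commits=2)
tx66e: all yes -> commit (commits=3)
txc80: no from delta, lumen -> abort (commits=3)

Answer: 3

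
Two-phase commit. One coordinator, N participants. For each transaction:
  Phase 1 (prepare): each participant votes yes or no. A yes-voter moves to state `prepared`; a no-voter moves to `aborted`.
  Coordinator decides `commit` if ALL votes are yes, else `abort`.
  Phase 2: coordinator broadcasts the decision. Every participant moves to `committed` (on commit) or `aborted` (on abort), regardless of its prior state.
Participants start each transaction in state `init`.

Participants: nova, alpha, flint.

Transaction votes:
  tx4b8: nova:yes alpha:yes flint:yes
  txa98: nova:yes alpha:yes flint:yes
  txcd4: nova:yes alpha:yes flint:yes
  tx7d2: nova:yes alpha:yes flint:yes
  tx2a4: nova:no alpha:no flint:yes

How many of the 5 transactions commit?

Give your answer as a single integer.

Answer: 4

Derivation:
tx4b8: all yes -> commit (commits=1)
txa98: all yes -> commit (commits=2)
txcd4: all yes -> commit (commits=3)
tx7d2: all yes -> commit (commits=4)
tx2a4: no from nova, alpha -> abort (commits=4)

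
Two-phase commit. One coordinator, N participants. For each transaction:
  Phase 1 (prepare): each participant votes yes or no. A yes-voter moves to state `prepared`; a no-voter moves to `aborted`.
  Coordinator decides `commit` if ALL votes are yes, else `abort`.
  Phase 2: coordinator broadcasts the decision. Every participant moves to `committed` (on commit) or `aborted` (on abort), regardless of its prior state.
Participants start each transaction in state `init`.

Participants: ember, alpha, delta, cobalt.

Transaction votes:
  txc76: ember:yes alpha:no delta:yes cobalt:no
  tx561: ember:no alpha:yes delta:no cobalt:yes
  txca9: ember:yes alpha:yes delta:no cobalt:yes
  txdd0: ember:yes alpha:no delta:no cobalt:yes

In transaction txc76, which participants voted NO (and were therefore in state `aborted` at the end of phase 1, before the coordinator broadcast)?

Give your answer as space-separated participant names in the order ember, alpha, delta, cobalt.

Txn txc76 phase 1: ember yes -> prepared; alpha no -> aborted; delta yes -> prepared; cobalt no -> aborted

Answer: alpha cobalt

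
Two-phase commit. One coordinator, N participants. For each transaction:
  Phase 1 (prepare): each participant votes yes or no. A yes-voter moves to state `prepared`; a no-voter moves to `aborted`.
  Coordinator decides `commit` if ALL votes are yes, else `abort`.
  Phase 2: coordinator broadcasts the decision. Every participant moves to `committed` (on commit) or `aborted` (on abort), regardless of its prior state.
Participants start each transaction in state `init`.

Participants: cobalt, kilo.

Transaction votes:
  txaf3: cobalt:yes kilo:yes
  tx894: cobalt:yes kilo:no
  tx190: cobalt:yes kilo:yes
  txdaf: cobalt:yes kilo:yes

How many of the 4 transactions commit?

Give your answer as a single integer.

txaf3: all yes -> commit (commits=1)
tx894: no from kilo -> abort (commits=1)
tx190: all yes -> commit (commits=2)
txdaf: all yes -> commit (commits=3)

Answer: 3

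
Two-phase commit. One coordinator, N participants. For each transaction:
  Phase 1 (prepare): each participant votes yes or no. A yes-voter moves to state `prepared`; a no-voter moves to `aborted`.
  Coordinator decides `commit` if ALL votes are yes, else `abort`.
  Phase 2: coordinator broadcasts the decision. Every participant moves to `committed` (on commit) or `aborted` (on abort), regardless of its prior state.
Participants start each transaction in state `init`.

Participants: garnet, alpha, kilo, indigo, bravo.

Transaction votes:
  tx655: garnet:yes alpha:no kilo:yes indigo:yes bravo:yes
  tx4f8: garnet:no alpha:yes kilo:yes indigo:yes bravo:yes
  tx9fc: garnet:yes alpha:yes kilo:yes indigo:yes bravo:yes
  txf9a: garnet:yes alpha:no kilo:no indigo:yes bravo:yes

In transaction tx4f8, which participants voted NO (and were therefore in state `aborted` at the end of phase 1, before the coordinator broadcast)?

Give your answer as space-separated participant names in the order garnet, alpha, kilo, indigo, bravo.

Txn tx4f8 phase 1: garnet no -> aborted; alpha yes -> prepared; kilo yes -> prepared; indigo yes -> prepared; bravo yes -> prepared

Answer: garnet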